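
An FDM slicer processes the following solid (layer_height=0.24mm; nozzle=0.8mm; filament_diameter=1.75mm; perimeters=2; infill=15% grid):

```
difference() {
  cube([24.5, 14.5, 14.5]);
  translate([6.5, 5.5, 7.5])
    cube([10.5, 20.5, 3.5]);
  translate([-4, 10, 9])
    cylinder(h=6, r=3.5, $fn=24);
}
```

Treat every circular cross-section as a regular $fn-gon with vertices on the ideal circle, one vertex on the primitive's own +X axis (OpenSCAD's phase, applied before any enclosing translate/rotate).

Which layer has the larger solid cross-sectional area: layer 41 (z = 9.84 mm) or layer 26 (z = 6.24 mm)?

Layer 41 (z = 9.84): the 24.5×14.5 cube contributes its full rectangle (area 355.25 mm²); the cube at (6.5, 5.5) (footprint 10.5×20.5) is included at this height (area 215.25 mm²); the r=3.5 cylinder at (-4, 10) contributes a regular 24-gon of circumradius 3.5 (area = (24/2)·3.500²·sin(360°/24) = 38.05 mm²); Taking the first minus the rest: starting from the 24.5×14.5 cube (355.25 mm²), the 10.5×20.5 cube at (6.5, 5.5) partially overlaps it — only the 94.50 mm² overlap (of its 215.25 mm²) is removed, clipping the outline; the r=3.5 cylinder at (-4, 10) misses the remaining region (no effect) — area = 260.75 mm². So its area = 260.75 mm². Layer 26 (z = 6.24): the cube (footprint 24.5×14.5) is included at this height (area 355.25 mm²); the cube at (6.5, 5.5) is absent (z outside [7.5, 11]); the cylinder at (-4, 10) does not reach this height (z outside [9, 15]); Subtracting the remaining from the first: none of the subtracted shapes is present at this height, so the 24.5×14.5 cube is unchanged — area = 355.25 mm². So its area = 355.25 mm². Layer 26 is larger (355.25 vs 260.75 mm²).

layer 26 (z = 6.24 mm)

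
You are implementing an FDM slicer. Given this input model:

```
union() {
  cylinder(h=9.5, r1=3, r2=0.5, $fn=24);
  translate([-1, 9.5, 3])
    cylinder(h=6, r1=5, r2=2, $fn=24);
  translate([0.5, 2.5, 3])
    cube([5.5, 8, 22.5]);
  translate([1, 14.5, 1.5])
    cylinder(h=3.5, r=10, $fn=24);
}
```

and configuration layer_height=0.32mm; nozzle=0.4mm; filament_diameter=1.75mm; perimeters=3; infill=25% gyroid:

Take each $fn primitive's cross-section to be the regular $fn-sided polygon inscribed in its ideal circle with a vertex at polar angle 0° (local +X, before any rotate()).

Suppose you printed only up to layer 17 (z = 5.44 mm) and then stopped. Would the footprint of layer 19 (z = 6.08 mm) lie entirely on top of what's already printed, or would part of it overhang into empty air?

entirely on top

Compare the two slices. At z = 5.44: the cone: at t=0.573 of its height the radius interpolates to r₁+(r₂−r₁)t = 1.568, giving a regular 24-gon of that circumradius (area = (24/2)·1.568²·sin(360°/24) = 7.64 mm²); the cone at (-1, 9.5) contributes a regular 24-gon of circumradius 3.780 (interpolated between r1=5 and r2=2 at t=0.407) (area = (24/2)·3.780²·sin(360°/24) = 44.38 mm²); the cube at (0.5, 2.5) is present — its section is the full 5.5×8 rectangle (area 44.00 mm²); the cylinder at (1, 14.5) is not intersected at this z (z outside [1.5, 5]); Taking the union: the regions partially overlap — summed areas 96.02 mm² minus the doubly-counted overlap 7.82 mm² gives 88.19 mm² — area = 88.19 mm². At z = 6.08: the cone: at t=0.640 of its height the radius interpolates to r₁+(r₂−r₁)t = 1.400, giving a regular 24-gon of that circumradius (area = (24/2)·1.400²·sin(360°/24) = 6.09 mm²); the cone at (-1, 9.5): at t=0.513 of its height the radius interpolates to r₁+(r₂−r₁)t = 3.460, giving a regular 24-gon of that circumradius (area = (24/2)·3.460²·sin(360°/24) = 37.18 mm²); the cube at (0.5, 2.5) is present — its section is the full 5.5×8 rectangle (area 44.00 mm²); the cylinder at (1, 14.5) does not reach this height (z outside [1.5, 5]); Taking the union: the regions partially overlap — summed areas 87.27 mm² minus the doubly-counted overlap 6.20 mm² gives 81.07 mm² — area = 81.07 mm². Checking containment: the cross-section at z = 6.08 is a subset of the cross-section at z = 5.44.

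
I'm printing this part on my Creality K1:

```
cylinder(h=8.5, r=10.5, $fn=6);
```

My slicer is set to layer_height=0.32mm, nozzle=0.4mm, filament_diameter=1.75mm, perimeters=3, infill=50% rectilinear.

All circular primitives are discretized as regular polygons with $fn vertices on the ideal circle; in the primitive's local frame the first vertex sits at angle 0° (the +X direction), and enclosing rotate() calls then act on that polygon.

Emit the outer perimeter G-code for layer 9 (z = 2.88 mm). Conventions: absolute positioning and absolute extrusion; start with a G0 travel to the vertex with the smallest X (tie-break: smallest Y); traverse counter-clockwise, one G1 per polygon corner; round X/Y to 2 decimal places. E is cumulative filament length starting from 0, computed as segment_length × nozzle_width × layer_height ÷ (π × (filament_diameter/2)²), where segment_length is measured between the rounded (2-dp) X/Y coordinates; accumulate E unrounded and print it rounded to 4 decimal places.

G0 X-10.50 Y0.00 Z2.88
G1 X-5.25 Y-9.09 E0.5586
G1 X5.25 Y-9.09 E1.1174
G1 X10.50 Y0.00 E1.6760
G1 X5.25 Y9.09 E2.2346
G1 X-5.25 Y9.09 E2.7934
G1 X-10.50 Y0.00 E3.3520

At z = 2.88 mm: the r=10.5 cylinder gives a regular 6-gon of circumradius 10.5 (constant along its height). The outline is a single polygon with 6 vertices. Extrusion per mm of travel: 0.4 × 0.32 / (π × 0.875²) = 0.053216. Accumulating E over each segment gives final E = 3.3520.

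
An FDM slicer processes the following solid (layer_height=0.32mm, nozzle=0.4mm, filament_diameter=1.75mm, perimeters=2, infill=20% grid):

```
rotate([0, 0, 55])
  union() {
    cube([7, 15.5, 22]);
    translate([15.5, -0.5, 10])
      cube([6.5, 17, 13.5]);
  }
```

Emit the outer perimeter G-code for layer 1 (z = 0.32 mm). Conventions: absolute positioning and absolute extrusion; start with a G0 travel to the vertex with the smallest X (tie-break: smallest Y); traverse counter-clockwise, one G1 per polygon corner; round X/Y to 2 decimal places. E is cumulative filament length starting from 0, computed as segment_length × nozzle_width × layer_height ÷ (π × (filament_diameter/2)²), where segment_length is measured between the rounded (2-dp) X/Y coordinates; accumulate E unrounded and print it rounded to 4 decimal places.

G0 X-12.70 Y8.89 Z0.32
G1 X0.00 Y0.00 E0.8250
G1 X4.02 Y5.73 E1.1975
G1 X-8.68 Y14.62 E2.0224
G1 X-12.70 Y8.89 E2.3949

At z = 0.32 mm: the cube (footprint 7×15.5) is included at this height; the cube at (15.5, -0.5) does not reach this height (z outside [10, 23.5]); Taking the union: only the 7×15.5 cube is present, so the union is just that shape — 1 connected region; (rotated 55° about Z; rotation is an isometry so areas/perimeters/island counts are preserved). The outline is a single polygon with 4 vertices. Extrusion per mm of travel: 0.4 × 0.32 / (π × 0.875²) = 0.053216. Accumulating E over each segment gives final E = 2.3949.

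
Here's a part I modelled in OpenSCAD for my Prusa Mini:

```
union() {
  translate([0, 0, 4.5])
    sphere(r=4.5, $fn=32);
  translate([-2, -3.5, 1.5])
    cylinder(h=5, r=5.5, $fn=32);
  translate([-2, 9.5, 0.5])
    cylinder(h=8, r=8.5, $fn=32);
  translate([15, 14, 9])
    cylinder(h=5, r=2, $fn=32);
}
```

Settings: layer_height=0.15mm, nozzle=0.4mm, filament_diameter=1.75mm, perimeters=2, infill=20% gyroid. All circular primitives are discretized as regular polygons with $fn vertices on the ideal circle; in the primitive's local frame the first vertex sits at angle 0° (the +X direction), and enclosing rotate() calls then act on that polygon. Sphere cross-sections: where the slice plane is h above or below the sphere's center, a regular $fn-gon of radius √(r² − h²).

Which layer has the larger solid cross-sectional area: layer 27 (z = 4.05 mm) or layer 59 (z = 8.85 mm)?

layer 27 (z = 4.05 mm)

Layer 27 (z = 4.05): the r=4.5 sphere slices to a regular 32-gon of circumradius 4.477 (√(r²−h²) with h=0.45 from center) (area = (32/2)·4.477²·sin(360°/32) = 62.58 mm²); the r=5.5 cylinder at (-2, -3.5) gives a regular 32-gon of circumradius 5.5 (constant along its height) (area = (32/2)·5.500²·sin(360°/32) = 94.42 mm²); the r=8.5 cylinder at (-2, 9.5) gives a regular 32-gon of circumradius 8.5 (constant along its height) (area = (32/2)·8.500²·sin(360°/32) = 225.52 mm²); the cylinder at (15, 14) does not reach this height (z outside [9, 14]); Merging all regions: the regions partially overlap — summed areas 382.53 mm² minus the doubly-counted overlap 55.75 mm² gives 326.77 mm² — area = 326.77 mm². So its area = 326.77 mm². Layer 59 (z = 8.85): the r=4.5 sphere slices to a regular 32-gon of circumradius 1.152 (√(r²−h²) with h=4.35 from center) (area = (32/2)·1.152²·sin(360°/32) = 4.14 mm²); the cylinder at (-2, -3.5) is not intersected at this z (z outside [1.5, 6.5]); the cylinder at (-2, 9.5) is not intersected at this z (z outside [0.5, 8.5]); the cylinder at (15, 14) is absent (z outside [9, 14]); Merging all regions: only the r=4.5 sphere is present, so the union is just that shape — area = 4.14 mm². So its area = 4.14 mm². Layer 27 is larger (326.77 vs 4.14 mm²).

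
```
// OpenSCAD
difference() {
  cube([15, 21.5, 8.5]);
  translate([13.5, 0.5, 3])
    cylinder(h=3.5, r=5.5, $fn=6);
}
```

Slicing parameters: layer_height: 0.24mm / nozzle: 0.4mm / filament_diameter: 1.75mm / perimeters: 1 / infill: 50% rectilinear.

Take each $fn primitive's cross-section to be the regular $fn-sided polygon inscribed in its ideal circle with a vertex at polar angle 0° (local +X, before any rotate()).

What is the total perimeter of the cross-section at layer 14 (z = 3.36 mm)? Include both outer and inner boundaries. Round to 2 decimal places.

71.35 mm

At z = 3.36 mm: the cube (footprint 15×21.5) is included at this height (perimeter 73.00 mm); the cylinder at (13.5, 0.5): section is a regular 6-gon, circumradius r=5.5 (perimeter = 2·6·5.500·sin(180°/6) = 33.00 mm); After the difference (first − rest): starting from the 15×21.5 cube, the r=5.5 cylinder at (13.5, 0.5) partially overlaps it — only the 30.22 mm² overlap (of its 78.59 mm²) is removed, clipping the outline — boundary = 71.35 mm. Overall, the cross-section is a single solid region. Total boundary length (outer) = 71.35 mm.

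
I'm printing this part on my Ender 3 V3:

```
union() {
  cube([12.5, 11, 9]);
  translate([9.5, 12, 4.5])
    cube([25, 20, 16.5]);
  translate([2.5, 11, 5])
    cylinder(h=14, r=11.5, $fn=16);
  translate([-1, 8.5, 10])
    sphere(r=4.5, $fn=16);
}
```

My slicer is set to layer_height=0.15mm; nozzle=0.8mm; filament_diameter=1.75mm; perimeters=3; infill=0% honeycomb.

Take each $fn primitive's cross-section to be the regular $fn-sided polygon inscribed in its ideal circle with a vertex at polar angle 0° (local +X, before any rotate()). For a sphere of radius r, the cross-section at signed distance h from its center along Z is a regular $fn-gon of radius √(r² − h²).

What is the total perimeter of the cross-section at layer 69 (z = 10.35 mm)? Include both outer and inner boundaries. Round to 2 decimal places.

140.29 mm

At z = 10.35 mm: the cube is not intersected at this z (z outside [0, 9]); the 25×20 cube at (9.5, 12) contributes its full rectangle (perimeter 90.00 mm); the cylinder at (2.5, 11): section is a regular 16-gon, circumradius r=11.5 (perimeter = 2·16·11.500·sin(180°/16) = 71.79 mm); the r=4.5 sphere at (-1, 8.5) contributes a regular 16-gon of circumradius √(4.5²−0.35²) = 4.486 (perimeter = 2·16·4.486·sin(180°/16) = 28.01 mm); Merging all regions: the regions partially overlap (shared area 84.40 mm²), so the edge portions inside another operand are dropped and the merged outline is re-measured after clipping — boundary = 140.29 mm. Overall, the cross-section is a single solid region. Total boundary length (outer) = 140.29 mm.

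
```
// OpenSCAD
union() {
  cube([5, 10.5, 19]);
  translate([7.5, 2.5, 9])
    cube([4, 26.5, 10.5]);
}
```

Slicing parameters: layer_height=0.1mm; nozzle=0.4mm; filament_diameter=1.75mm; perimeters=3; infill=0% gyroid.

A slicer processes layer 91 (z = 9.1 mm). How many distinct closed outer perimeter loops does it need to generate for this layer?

2

At z = 9.1 mm: the cube (footprint 5×10.5) is included at this height; the cube at (7.5, 2.5) (footprint 4×26.5) is included at this height; Taking the union: the 2 present regions are separate (no shared area or edge), so areas and boundary lengths simply add and each stays a separate island — 2 connected regions. The result has 2 disconnected regions.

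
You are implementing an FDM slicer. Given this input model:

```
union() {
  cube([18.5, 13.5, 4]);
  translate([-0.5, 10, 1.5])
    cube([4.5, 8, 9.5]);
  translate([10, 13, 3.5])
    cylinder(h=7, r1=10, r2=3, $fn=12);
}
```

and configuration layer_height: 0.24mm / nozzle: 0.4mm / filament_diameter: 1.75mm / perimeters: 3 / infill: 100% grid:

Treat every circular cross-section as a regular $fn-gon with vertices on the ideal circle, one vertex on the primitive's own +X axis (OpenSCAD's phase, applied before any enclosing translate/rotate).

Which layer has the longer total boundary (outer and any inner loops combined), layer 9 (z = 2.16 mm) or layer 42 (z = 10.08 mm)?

layer 9 (z = 2.16 mm)

Layer 9 (z = 2.16): the cube (footprint 18.5×13.5) is included at this height (perimeter 64.00 mm); the cube at (-0.5, 10) is present — its section is the full 4.5×8 rectangle (perimeter 25.00 mm); the cone at (10, 13) is not intersected at this z (z outside [3.5, 10.5]); Combining (union): the regions partially overlap (shared area 14.00 mm²), so the edge portions inside another operand are dropped and the merged outline is re-measured after clipping — boundary = 74.00 mm. So its perimeter = 74.00 mm. Layer 42 (z = 10.08): the cube is absent (z outside [0, 4]); the cube at (-0.5, 10) is present — its section is the full 4.5×8 rectangle (perimeter 25.00 mm); the cone at (10, 13) contributes a regular 12-gon of circumradius 3.420 (interpolated between r1=10 and r2=3 at t=0.940) (perimeter = 2·12·3.420·sin(180°/12) = 21.24 mm); Taking the union: the 2 present regions are separate (no shared area or edge), so areas and boundary lengths simply add and each stays a separate island — boundary = 46.24 mm. So its perimeter = 46.24 mm. Layer 9 is larger (74.00 vs 46.24 mm).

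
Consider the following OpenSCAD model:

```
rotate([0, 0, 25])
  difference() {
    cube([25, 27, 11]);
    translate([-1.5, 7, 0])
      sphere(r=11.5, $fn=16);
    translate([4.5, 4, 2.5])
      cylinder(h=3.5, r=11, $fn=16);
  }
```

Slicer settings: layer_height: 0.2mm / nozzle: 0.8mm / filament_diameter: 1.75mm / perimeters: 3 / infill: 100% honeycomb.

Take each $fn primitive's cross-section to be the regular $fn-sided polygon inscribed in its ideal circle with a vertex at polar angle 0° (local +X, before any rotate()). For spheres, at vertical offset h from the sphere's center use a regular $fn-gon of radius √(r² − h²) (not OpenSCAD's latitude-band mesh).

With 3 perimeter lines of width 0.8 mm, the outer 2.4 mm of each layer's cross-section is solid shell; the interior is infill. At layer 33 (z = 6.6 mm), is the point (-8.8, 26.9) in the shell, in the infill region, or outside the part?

outside

At z = 6.6 mm: the 25×27 cube contributes its full rectangle; the r=11.5 sphere at (-1.5, 7) contributes a regular 16-gon of circumradius √(11.5²−6.6²) = 9.418; the cylinder at (4.5, 4) does not reach this height (z outside [2.5, 6]); Subtracting the remaining from the first: starting from the 25×27 cube, the r=11.5 sphere at (-1.5, 7) partially overlaps it — only the 101.77 mm² overlap (of its 271.52 mm²) is removed, clipping the outline — 1 connected region; (rotated 25° about Z; rotation is an isometry so areas/perimeters/island counts are preserved). Overall, the cross-section is a single solid region. Undo the 25° rotation: the query point maps to (3.393, 28.099) in the un-rotated model frame. The nearest boundary edge runs (0.00, 27.00)→(25.00, 27.00); distance from the point to it = 1.10 mm. The point is not inside any of the regions above, so it lies outside the cross-section (1.10 mm from the nearest boundary).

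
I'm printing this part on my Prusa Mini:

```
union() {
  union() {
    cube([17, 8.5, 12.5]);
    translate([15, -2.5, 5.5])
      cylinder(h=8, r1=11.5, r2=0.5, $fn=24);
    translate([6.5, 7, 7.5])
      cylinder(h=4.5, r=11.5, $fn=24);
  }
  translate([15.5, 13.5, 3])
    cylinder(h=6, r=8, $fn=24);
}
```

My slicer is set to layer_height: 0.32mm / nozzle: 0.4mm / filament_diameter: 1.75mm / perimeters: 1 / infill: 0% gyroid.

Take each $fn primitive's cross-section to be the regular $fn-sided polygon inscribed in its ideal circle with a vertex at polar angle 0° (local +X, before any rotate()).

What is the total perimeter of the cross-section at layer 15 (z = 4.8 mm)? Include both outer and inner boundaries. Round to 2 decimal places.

At z = 4.8 mm: the cube (footprint 17×8.5) is included at this height (perimeter 51.00 mm); the cone at (15, -2.5) does not reach this height (z outside [5.5, 13.5]); the cylinder at (6.5, 7) is not intersected at this z (z outside [7.5, 12]); Combining (union): only the 17×8.5 cube is present, so the union is just that shape — boundary = 51.00 mm; the r=8 cylinder at (15.5, 13.5) gives a regular 24-gon of circumradius 8 (constant along its height) (perimeter = 2·24·8.000·sin(180°/24) = 50.12 mm); Combining (union): the regions partially overlap (shared area 17.08 mm²), so the edge portions inside another operand are dropped and the merged outline is re-measured after clipping — boundary = 82.05 mm. Overall, the cross-section is a single solid region. Total boundary length (outer) = 82.05 mm.

82.05 mm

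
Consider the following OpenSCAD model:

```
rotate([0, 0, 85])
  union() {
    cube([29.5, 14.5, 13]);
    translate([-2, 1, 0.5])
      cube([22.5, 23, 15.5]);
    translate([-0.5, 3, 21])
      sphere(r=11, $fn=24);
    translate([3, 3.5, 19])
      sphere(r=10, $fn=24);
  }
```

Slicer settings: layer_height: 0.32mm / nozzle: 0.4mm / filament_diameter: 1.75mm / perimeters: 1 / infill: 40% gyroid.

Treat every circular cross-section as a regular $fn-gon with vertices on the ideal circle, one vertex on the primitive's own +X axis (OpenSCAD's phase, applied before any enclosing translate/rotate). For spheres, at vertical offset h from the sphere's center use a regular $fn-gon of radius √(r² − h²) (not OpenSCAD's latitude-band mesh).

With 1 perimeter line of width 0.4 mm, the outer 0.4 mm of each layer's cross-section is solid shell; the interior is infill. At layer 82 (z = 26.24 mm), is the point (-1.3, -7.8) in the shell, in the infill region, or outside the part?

infill

At z = 26.24 mm: the cube does not reach this height (z outside [0, 13]); the cube at (-2, 1) does not reach this height (z outside [0.5, 16]); the r=11 sphere at (-0.5, 3) contributes a regular 24-gon of circumradius √(11²−5.24²) = 9.672; the sphere at (3, 3.5): section is a regular 24-gon, circumradius = √(r²−h²) = √(10²−7.24²) = 6.898; Taking the union: the regions partially overlap (shared area 142.16 mm²), so overlapping operands fuse into one piece — 1 connected region; (whole slice rotated 85° about Z — lengths, areas and connectivity unchanged). Overall, the cross-section is a single solid region. Undo the 85° rotation: the query point maps to (-7.884, 0.615) in the un-rotated model frame. The nearest boundary edge runs (-8.88, -1.84)→(-9.84, 0.50); distance from the point to it = 1.85 mm. The point is inside the cross-section and 1.85 mm from the nearest boundary — more than the 0.4 mm shell width (1 × 0.4), so it's in the infill interior.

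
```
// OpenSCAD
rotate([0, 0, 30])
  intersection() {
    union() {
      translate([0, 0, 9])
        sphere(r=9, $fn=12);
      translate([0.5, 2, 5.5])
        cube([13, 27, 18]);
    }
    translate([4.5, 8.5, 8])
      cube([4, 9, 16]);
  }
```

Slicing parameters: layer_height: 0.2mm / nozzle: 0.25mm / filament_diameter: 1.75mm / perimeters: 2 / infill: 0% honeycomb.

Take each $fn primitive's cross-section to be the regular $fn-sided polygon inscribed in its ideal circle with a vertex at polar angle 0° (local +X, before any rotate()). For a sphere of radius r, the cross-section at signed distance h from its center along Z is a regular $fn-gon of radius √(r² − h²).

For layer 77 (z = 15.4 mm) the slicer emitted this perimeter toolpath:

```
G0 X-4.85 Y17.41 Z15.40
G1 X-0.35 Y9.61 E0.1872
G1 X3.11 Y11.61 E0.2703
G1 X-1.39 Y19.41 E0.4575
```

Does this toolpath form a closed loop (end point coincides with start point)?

Start point (G0): (-4.85, 17.41). End point (last G1): the path does not return to the start — open.

no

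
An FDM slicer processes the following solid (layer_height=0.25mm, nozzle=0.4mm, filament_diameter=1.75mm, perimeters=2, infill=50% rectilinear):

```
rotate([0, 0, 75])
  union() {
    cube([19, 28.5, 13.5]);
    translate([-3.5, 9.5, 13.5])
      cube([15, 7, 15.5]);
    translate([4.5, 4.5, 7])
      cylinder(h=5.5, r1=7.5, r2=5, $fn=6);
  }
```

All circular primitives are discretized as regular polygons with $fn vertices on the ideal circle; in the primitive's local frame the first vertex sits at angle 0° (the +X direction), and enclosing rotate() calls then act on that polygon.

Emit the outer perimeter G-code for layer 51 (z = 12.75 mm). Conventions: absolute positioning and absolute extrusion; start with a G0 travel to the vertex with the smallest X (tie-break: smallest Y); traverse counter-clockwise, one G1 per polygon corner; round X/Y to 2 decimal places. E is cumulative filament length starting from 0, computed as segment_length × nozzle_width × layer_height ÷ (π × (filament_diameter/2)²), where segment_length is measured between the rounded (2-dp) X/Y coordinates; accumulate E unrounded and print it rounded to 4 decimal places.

G0 X-27.53 Y7.38 Z12.75
G1 X0.00 Y0.00 E1.1850
G1 X4.92 Y18.35 E1.9748
G1 X-22.61 Y25.73 E3.1598
G1 X-27.53 Y7.38 E3.9497

At z = 12.75 mm: the cube is present — its section is the full 19×28.5 rectangle; the cube at (-3.5, 9.5) is absent (z outside [13.5, 29]); the cone at (4.5, 4.5) does not reach this height (z outside [7, 12.5]); Taking the union: only the 19×28.5 cube is present, so the union is just that shape — 1 connected region; (rotated 75° about Z; rotation is an isometry so areas/perimeters/island counts are preserved). The outline is a single polygon with 4 vertices. Extrusion per mm of travel: 0.4 × 0.25 / (π × 0.875²) = 0.041575. Accumulating E over each segment gives final E = 3.9497.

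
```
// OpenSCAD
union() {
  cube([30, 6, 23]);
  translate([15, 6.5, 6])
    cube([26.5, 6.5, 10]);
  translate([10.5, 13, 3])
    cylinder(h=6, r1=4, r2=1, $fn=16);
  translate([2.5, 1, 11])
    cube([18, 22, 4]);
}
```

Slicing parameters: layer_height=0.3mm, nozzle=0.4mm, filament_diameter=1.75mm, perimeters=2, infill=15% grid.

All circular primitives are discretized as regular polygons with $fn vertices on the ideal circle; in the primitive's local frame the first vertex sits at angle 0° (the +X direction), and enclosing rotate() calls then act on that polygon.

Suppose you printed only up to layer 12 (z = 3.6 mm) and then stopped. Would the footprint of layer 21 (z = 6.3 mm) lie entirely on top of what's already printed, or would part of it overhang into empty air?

part overhangs

Compare the two slices. At z = 3.6: the cube is present — its section is the full 30×6 rectangle (area 180.00 mm²); the cube at (15, 6.5) is absent (z outside [6, 16]); the cone at (10.5, 13): at t=0.100 of its height the radius interpolates to r₁+(r₂−r₁)t = 3.700, giving a regular 16-gon of that circumradius (area = (16/2)·3.700²·sin(360°/16) = 41.91 mm²); the cube at (2.5, 1) does not reach this height (z outside [11, 15]); Taking the union: the 2 present regions are separate (no shared area or edge), so areas and boundary lengths simply add and each stays a separate island — area = 221.91 mm². At z = 6.3: the cube (footprint 30×6) is included at this height (area 180.00 mm²); the 26.5×6.5 cube at (15, 6.5) contributes its full rectangle (area 172.25 mm²); the cone at (10.5, 13) (r1=4→r2=1) has section circumradius 2.350 here — a regular 16-gon (area = (16/2)·2.350²·sin(360°/16) = 16.91 mm²); the cube at (2.5, 1) is not intersected at this z (z outside [11, 15]); Merging all regions: the 3 present regions are separate (no shared area or edge), so areas and boundary lengths simply add and each stays a separate island — area = 369.16 mm². Checking containment: at z = 6.3 the cross-section extends beyond the z = 3.6 cross-section by about 172.25 mm².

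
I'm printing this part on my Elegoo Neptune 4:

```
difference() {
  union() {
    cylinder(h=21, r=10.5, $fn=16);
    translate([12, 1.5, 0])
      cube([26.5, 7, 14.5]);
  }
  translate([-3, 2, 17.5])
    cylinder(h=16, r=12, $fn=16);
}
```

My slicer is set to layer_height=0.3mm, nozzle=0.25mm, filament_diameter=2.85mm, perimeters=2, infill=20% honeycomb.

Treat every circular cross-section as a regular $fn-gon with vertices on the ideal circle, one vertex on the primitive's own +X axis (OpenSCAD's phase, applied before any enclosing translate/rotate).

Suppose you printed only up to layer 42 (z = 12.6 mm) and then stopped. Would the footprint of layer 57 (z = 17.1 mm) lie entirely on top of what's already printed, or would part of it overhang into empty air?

entirely on top

Compare the two slices. At z = 12.6: the r=10.5 cylinder contributes a regular 16-gon of circumradius 10.5 (area = (16/2)·10.500²·sin(360°/16) = 337.53 mm²); the cube at (12, 1.5) is present — its section is the full 26.5×7 rectangle (area 185.50 mm²); Combining (union): the 2 present regions are separate (no shared area or edge), so areas and boundary lengths simply add and each stays a separate island — area = 523.03 mm²; the cylinder at (-3, 2) is not intersected at this z (z outside [17.5, 33.5]); After the difference (first − rest): none of the subtracted shapes is present at this height, so the result so far is unchanged — area = 523.03 mm². At z = 17.1: the r=10.5 cylinder gives a regular 16-gon of circumradius 10.5 (constant along its height) (area = (16/2)·10.500²·sin(360°/16) = 337.53 mm²); the cube at (12, 1.5) is not intersected at this z (z outside [0, 14.5]); Taking the union: only the r=10.5 cylinder is present, so the union is just that shape — area = 337.53 mm²; the cylinder at (-3, 2) is not intersected at this z (z outside [17.5, 33.5]); Subtracting the remaining from the first: none of the subtracted shapes is present at this height, so that combined region is unchanged — area = 337.53 mm². Checking containment: the cross-section at z = 17.1 is a subset of the cross-section at z = 12.6.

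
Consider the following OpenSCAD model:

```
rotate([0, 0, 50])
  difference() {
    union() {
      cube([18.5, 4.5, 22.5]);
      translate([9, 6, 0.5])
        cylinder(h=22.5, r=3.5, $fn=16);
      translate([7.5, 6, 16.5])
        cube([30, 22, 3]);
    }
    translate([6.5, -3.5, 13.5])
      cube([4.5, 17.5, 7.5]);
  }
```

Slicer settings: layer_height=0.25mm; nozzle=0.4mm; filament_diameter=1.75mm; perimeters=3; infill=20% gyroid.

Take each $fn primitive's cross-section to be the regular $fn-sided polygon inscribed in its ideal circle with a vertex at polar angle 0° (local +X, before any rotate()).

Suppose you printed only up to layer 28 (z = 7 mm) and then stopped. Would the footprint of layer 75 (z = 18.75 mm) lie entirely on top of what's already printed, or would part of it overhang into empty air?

part overhangs

Compare the two slices. At z = 7: the cube (footprint 18.5×4.5) is included at this height (area 83.25 mm²); the r=3.5 cylinder at (9, 6) contributes a regular 16-gon of circumradius 3.5 (area = (16/2)·3.500²·sin(360°/16) = 37.50 mm²); the cube at (7.5, 6) is not intersected at this z (z outside [16.5, 19.5]); Merging all regions: the regions partially overlap — summed areas 120.75 mm² minus the doubly-counted overlap 8.71 mm² gives 112.04 mm² — area = 112.04 mm²; the cube at (6.5, -3.5) does not reach this height (z outside [13.5, 21]); Subtracting the remaining from the first: none of the subtracted shapes is present at this height, so the result so far is unchanged — area = 112.04 mm²; (whole slice rotated 50° about Z — lengths, areas and connectivity unchanged). At z = 18.75: the cube is present — its section is the full 18.5×4.5 rectangle (area 83.25 mm²); the r=3.5 cylinder at (9, 6) contributes a regular 16-gon of circumradius 3.5 (area = (16/2)·3.500²·sin(360°/16) = 37.50 mm²); the cube at (7.5, 6) is present — its section is the full 30×22 rectangle (area 660.00 mm²); Merging all regions: the regions partially overlap — summed areas 780.75 mm² minus the doubly-counted overlap 23.11 mm² gives 757.65 mm² — area = 757.65 mm²; the cube at (6.5, -3.5) is present — its section is the full 4.5×17.5 rectangle (area 78.75 mm²); Subtracting the remaining from the first: starting from that combined region (757.65 mm²), the 4.5×17.5 cube at (6.5, -3.5) partially overlaps it — only the 57.79 mm² overlap (of its 78.75 mm²) is removed, clipping the outline — area = 699.85 mm²; (whole slice rotated 50° about Z — lengths, areas and connectivity unchanged). Checking containment: at z = 18.75 the cross-section extends beyond the z = 7 cross-section by about 629.12 mm².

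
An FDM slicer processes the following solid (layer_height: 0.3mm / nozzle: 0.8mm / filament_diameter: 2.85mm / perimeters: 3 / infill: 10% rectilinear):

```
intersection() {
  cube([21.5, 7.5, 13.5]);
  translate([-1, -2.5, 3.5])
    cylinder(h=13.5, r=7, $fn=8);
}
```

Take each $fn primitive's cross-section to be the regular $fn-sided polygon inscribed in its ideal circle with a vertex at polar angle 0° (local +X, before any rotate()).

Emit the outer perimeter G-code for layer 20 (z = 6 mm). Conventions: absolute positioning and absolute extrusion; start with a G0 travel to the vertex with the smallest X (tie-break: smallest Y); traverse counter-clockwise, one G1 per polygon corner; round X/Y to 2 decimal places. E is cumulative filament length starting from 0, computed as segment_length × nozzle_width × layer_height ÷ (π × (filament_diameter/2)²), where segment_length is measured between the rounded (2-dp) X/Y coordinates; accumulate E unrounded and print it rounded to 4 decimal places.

At z = 6 mm: the cube is present — its section is the full 21.5×7.5 rectangle; the cylinder at (-1, -2.5): section is a regular 8-gon, circumradius r=7; Keeping only the common overlap: the r=7 cylinder at (-1, -2.5) partially overlaps the 21.5×7.5 cube; clipping to the common part keeps 14.15 mm² — 1 connected region. The outline is a single polygon with 4 vertices. Extrusion per mm of travel: 0.8 × 0.3 / (π × 1.425²) = 0.037621. Accumulating E over each segment gives final E = 0.6011.

G0 X0.00 Y0.00 Z6.00
G1 X4.96 Y0.00 E0.1866
G1 X3.95 Y2.45 E0.2863
G1 X0.00 Y4.09 E0.4472
G1 X0.00 Y0.00 E0.6011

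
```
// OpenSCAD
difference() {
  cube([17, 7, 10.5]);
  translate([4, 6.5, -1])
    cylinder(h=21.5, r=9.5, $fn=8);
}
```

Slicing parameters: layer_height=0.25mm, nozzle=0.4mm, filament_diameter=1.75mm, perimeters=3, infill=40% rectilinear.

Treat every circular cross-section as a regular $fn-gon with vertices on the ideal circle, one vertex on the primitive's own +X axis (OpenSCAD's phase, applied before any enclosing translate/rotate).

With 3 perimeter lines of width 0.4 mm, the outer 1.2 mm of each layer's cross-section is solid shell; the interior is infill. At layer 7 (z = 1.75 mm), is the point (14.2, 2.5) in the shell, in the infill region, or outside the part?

infill

At z = 1.75 mm: the 17×7 cube contributes its full rectangle; the cylinder at (4, 6.5): section is a regular 8-gon, circumradius r=9.5; Taking the first minus the rest: starting from the 17×7 cube, the r=9.5 cylinder at (4, 6.5) partially overlaps it — only the 85.70 mm² overlap (of its 255.27 mm²) is removed, clipping the outline — 1 connected region. Overall, the cross-section is a single solid region. The nearest boundary edge runs (10.81, 0.00)→(13.50, 6.50); distance from the point to it = 2.18 mm. The point is inside the cross-section and 2.18 mm from the nearest boundary — more than the 1.2 mm shell width (3 × 0.4), so it's in the infill interior.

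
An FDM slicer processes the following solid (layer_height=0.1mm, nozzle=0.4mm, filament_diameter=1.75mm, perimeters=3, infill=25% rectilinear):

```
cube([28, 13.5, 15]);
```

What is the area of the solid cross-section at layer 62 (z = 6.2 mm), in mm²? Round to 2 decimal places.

At z = 6.2 mm: the cube is present — its section is the full 28×13.5 rectangle (area 378.00 mm²). Overall, the cross-section is a single solid region. Net area = 378.00 mm².

378.00 mm²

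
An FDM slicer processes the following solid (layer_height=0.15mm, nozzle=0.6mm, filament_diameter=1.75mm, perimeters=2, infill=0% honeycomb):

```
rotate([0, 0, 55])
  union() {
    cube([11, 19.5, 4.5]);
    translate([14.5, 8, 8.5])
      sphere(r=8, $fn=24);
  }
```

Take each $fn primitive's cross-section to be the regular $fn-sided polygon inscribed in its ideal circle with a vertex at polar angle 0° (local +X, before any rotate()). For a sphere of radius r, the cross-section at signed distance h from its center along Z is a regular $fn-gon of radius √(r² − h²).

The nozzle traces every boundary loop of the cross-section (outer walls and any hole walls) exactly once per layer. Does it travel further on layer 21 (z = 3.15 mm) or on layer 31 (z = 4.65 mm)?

layer 21 (z = 3.15 mm)

Layer 21 (z = 3.15): the cube (footprint 11×19.5) is included at this height (perimeter 61.00 mm); the r=8 sphere at (14.5, 8) contributes a regular 24-gon of circumradius √(8²−5.35²) = 5.948 (perimeter = 2·24·5.948·sin(180°/24) = 37.27 mm); Merging all regions: the regions partially overlap (shared area 16.10 mm²), so the edge portions inside another operand are dropped and the merged outline is re-measured after clipping — boundary = 77.67 mm; (whole slice rotated 55° about Z — lengths, areas and connectivity unchanged). So its perimeter = 77.67 mm. Layer 31 (z = 4.65): the cube does not reach this height (z outside [0, 4.5]); the r=8 sphere at (14.5, 8) slices to a regular 24-gon of circumradius 7.013 (√(r²−h²) with h=3.85 from center) (perimeter = 2·24·7.013·sin(180°/24) = 43.94 mm); Combining (union): only the r=8 sphere at (14.5, 8) is present, so the union is just that shape — boundary = 43.94 mm; (whole slice rotated 55° about Z — lengths, areas and connectivity unchanged). So its perimeter = 43.94 mm. Layer 21 is larger (77.67 vs 43.94 mm).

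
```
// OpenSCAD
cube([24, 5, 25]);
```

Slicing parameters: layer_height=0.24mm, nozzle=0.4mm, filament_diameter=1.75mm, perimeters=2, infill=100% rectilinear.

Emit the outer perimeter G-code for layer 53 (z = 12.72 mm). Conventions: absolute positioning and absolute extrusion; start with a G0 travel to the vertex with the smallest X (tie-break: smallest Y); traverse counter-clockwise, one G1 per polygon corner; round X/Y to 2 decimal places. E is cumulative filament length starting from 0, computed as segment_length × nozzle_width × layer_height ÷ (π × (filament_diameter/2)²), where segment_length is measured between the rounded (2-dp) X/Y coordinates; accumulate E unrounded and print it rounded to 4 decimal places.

G0 X0.00 Y0.00 Z12.72
G1 X24.00 Y0.00 E0.9579
G1 X24.00 Y5.00 E1.1575
G1 X0.00 Y5.00 E2.1153
G1 X0.00 Y0.00 E2.3149

At z = 12.72 mm: the 24×5 cube contributes its full rectangle. The outline is a single polygon with 4 vertices. Extrusion per mm of travel: 0.4 × 0.24 / (π × 0.875²) = 0.039912. Accumulating E over each segment gives final E = 2.3149.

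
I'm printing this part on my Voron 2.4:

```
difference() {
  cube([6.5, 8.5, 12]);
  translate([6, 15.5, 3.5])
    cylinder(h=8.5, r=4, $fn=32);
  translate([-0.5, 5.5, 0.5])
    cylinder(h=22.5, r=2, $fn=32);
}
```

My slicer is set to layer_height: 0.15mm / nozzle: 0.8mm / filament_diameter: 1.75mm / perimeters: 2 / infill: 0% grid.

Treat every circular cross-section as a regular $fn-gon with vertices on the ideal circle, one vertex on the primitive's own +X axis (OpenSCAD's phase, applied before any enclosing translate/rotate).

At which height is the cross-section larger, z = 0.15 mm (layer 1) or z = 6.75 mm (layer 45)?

Layer 1 (z = 0.15): the cube is present — its section is the full 6.5×8.5 rectangle (area 55.25 mm²); the cylinder at (6, 15.5) does not reach this height (z outside [3.5, 12]); the cylinder at (-0.5, 5.5) does not reach this height (z outside [0.5, 23]); After the difference (first − rest): none of the subtracted shapes is present at this height, so the 6.5×8.5 cube is unchanged — area = 55.25 mm². So its area = 55.25 mm². Layer 45 (z = 6.75): the 6.5×8.5 cube contributes its full rectangle (area 55.25 mm²); the cylinder at (6, 15.5): section is a regular 32-gon, circumradius r=4 (area = (32/2)·4.000²·sin(360°/32) = 49.94 mm²); the r=2 cylinder at (-0.5, 5.5) gives a regular 32-gon of circumradius 2 (constant along its height) (area = (32/2)·2.000²·sin(360°/32) = 12.49 mm²); After the difference (first − rest): starting from the 6.5×8.5 cube (55.25 mm²), the r=4 cylinder at (6, 15.5) misses the remaining region (no effect); the r=2 cylinder at (-0.5, 5.5) partially overlaps it — only the 4.27 mm² overlap (of its 12.49 mm²) is removed, clipping the outline — area = 50.98 mm². So its area = 50.98 mm². Layer 1 is larger (55.25 vs 50.98 mm²).

layer 1 (z = 0.15 mm)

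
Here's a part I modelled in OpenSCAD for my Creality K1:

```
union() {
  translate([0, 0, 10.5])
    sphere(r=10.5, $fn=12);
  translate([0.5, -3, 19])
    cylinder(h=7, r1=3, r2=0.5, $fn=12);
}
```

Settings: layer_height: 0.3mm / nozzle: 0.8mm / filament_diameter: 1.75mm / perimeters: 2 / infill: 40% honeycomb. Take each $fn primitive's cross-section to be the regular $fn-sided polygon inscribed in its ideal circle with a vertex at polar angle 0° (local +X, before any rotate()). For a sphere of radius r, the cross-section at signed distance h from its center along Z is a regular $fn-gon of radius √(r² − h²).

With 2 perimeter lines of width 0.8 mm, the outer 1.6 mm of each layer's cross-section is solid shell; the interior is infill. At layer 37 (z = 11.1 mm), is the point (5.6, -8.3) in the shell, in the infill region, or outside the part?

shell

At z = 11.1 mm: the sphere: section is a regular 12-gon, circumradius = √(r²−h²) = √(10.5²−0.6²) = 10.483; the cone at (0.5, -3) is not intersected at this z (z outside [19, 26]); Combining (union): only the r=10.5 sphere is present, so the union is just that shape — 1 connected region. Overall, the cross-section is a single solid region. The nearest boundary edge runs (5.24, -9.08)→(9.08, -5.24); distance from the point to it = 0.30 mm. The point is inside the cross-section, 0.30 mm from the nearest boundary — within the 1.6 mm shell band (2 × 0.8).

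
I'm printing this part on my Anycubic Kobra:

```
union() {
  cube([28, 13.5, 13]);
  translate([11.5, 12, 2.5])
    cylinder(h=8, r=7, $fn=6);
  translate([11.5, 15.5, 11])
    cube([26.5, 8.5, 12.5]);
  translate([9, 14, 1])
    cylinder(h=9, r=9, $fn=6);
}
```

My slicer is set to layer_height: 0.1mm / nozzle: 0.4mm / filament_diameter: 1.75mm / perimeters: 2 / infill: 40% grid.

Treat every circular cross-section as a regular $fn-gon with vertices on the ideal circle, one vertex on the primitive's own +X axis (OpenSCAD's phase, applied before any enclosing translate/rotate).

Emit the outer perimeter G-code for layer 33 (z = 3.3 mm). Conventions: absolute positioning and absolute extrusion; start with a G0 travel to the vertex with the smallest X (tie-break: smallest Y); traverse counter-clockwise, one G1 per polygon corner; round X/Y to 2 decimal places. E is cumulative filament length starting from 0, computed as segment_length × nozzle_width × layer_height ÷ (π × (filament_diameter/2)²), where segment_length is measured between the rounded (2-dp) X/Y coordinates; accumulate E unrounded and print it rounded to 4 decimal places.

G0 X0.00 Y0.00 Z3.30
G1 X28.00 Y0.00 E0.4656
G1 X28.00 Y13.50 E0.6901
G1 X17.71 Y13.50 E0.8613
G1 X18.00 Y14.00 E0.8709
G1 X13.50 Y21.79 E1.0205
G1 X4.50 Y21.79 E1.1702
G1 X0.00 Y14.00 E1.3198
G1 X0.29 Y13.50 E1.3294
G1 X0.00 Y13.50 E1.3342
G1 X0.00 Y0.00 E1.5587

At z = 3.3 mm: the cube (footprint 28×13.5) is included at this height; the r=7 cylinder at (11.5, 12) gives a regular 6-gon of circumradius 7 (constant along its height); the cube at (11.5, 15.5) is absent (z outside [11, 23.5]); the r=9 cylinder at (9, 14) contributes a regular 6-gon of circumradius 9; Merging all regions: the regions partially overlap (shared area 223.67 mm²), so overlapping operands fuse into one piece — 1 connected region. The outline is a single polygon with 10 vertices. Extrusion per mm of travel: 0.4 × 0.1 / (π × 0.875²) = 0.016630. Accumulating E over each segment gives final E = 1.5587.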